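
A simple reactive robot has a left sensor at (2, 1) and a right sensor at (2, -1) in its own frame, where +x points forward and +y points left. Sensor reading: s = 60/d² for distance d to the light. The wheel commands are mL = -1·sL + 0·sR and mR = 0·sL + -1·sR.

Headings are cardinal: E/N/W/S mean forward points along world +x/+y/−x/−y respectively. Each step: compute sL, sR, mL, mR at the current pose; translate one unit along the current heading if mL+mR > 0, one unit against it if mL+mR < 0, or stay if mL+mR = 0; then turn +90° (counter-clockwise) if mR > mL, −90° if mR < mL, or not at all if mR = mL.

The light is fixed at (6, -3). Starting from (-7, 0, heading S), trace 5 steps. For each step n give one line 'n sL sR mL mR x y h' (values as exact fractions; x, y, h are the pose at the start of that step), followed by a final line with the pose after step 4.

0 12/29 60/197 -12/29 -60/197 -7 0 S
1 30/73 6/13 -30/73 -6/13 -7 1 E
2 60/173 60/229 -60/173 -60/229 -8 1 S
3 1/3 3/8 -1/3 -3/8 -8 2 E
4 12/41 12/53 -12/41 -12/53 -9 2 S
final -9 3 E

n=0: pose=(-7,0,S); sL=12/29, sR=60/197; mL=-12/29, mR=-60/197; mL+mR=-4104/5713 → advance -1; mR−mL=624/5713 → turn +1·90°
n=1: pose=(-7,1,E); sL=30/73, sR=6/13; mL=-30/73, mR=-6/13; mL+mR=-828/949 → advance -1; mR−mL=-48/949 → turn -1·90°
n=2: pose=(-8,1,S); sL=60/173, sR=60/229; mL=-60/173, mR=-60/229; mL+mR=-24120/39617 → advance -1; mR−mL=3360/39617 → turn +1·90°
n=3: pose=(-8,2,E); sL=1/3, sR=3/8; mL=-1/3, mR=-3/8; mL+mR=-17/24 → advance -1; mR−mL=-1/24 → turn -1·90°
n=4: pose=(-9,2,S); sL=12/41, sR=12/53; mL=-12/41, mR=-12/53; mL+mR=-1128/2173 → advance -1; mR−mL=144/2173 → turn +1·90°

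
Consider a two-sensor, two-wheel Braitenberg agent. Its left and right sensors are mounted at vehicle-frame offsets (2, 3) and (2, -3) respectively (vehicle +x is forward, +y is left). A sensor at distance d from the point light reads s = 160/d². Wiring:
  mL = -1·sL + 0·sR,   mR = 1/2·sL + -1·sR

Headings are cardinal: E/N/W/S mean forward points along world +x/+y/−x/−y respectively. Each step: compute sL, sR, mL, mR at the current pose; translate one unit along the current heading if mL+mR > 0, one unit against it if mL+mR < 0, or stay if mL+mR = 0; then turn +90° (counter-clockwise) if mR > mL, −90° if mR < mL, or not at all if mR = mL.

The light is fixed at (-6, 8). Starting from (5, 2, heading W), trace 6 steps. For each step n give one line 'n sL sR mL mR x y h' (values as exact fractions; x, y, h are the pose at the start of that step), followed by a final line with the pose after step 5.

0 80/81 16/9 -80/81 -104/81 5 2 W
1 160/97 160/241 -160/97 3760/23377 6 2 N
2 4/5 40/29 -4/5 -142/145 6 1 W
3 32/25 160/281 -32/25 496/7025 7 1 N
4 80/121 80/73 -80/121 -6760/8833 7 0 W
5 160/157 32/65 -160/157 176/10205 8 0 N
final 8 -1 W

n=0: pose=(5,2,W); sL=80/81, sR=16/9; mL=-80/81, mR=-104/81; mL+mR=-184/81 → advance -1; mR−mL=-8/27 → turn -1·90°
n=1: pose=(6,2,N); sL=160/97, sR=160/241; mL=-160/97, mR=3760/23377; mL+mR=-34800/23377 → advance -1; mR−mL=42320/23377 → turn +1·90°
n=2: pose=(6,1,W); sL=4/5, sR=40/29; mL=-4/5, mR=-142/145; mL+mR=-258/145 → advance -1; mR−mL=-26/145 → turn -1·90°
n=3: pose=(7,1,N); sL=32/25, sR=160/281; mL=-32/25, mR=496/7025; mL+mR=-8496/7025 → advance -1; mR−mL=9488/7025 → turn +1·90°
n=4: pose=(7,0,W); sL=80/121, sR=80/73; mL=-80/121, mR=-6760/8833; mL+mR=-12600/8833 → advance -1; mR−mL=-920/8833 → turn -1·90°
n=5: pose=(8,0,N); sL=160/157, sR=32/65; mL=-160/157, mR=176/10205; mL+mR=-10224/10205 → advance -1; mR−mL=10576/10205 → turn +1·90°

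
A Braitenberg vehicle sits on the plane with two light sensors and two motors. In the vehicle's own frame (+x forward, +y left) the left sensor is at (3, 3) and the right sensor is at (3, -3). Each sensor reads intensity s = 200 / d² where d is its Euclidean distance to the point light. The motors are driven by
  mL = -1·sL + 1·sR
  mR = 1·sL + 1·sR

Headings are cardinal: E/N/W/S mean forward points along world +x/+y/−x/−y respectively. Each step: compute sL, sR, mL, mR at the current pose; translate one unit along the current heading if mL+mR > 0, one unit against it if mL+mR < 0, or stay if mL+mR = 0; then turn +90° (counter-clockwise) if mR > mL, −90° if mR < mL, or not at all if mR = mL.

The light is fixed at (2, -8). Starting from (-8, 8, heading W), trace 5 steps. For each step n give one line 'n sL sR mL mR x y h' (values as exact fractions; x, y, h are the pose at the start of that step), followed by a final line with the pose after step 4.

0 100/169 20/53 -1920/8957 8680/8957 -8 8 W
1 200/233 40/73 -5280/17009 23920/17009 -9 8 S
2 50/97 25/26 1125/2522 3725/2522 -9 7 E
3 200/493 200/373 24000/183889 173200/183889 -8 7 N
4 100/169 20/53 -1920/8957 8680/8957 -8 8 W
final -9 8 S

n=0: pose=(-8,8,W); sL=100/169, sR=20/53; mL=-1920/8957, mR=8680/8957; mL+mR=40/53 → advance +1; mR−mL=200/169 → turn +1·90°
n=1: pose=(-9,8,S); sL=200/233, sR=40/73; mL=-5280/17009, mR=23920/17009; mL+mR=80/73 → advance +1; mR−mL=400/233 → turn +1·90°
n=2: pose=(-9,7,E); sL=50/97, sR=25/26; mL=1125/2522, mR=3725/2522; mL+mR=25/13 → advance +1; mR−mL=100/97 → turn +1·90°
n=3: pose=(-8,7,N); sL=200/493, sR=200/373; mL=24000/183889, mR=173200/183889; mL+mR=400/373 → advance +1; mR−mL=400/493 → turn +1·90°
n=4: pose=(-8,8,W); sL=100/169, sR=20/53; mL=-1920/8957, mR=8680/8957; mL+mR=40/53 → advance +1; mR−mL=200/169 → turn +1·90°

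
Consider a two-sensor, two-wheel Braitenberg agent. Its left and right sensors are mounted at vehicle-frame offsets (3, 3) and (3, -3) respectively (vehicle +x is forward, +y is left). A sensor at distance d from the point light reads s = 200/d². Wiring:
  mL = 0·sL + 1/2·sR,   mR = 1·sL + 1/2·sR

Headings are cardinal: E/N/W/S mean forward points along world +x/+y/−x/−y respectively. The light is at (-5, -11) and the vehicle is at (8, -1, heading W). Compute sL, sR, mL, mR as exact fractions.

200/149 200/269 100/269 68700/40081

left sensor world pos  = (5, -4); dL² = 149
right sensor world pos = (5, 2); dR² = 269
sL = 200/149 = 200/149
sR = 200/269 = 200/269
mL = 0·sL + 1/2·sR = 100/269
mR = 1·sL + 1/2·sR = 68700/40081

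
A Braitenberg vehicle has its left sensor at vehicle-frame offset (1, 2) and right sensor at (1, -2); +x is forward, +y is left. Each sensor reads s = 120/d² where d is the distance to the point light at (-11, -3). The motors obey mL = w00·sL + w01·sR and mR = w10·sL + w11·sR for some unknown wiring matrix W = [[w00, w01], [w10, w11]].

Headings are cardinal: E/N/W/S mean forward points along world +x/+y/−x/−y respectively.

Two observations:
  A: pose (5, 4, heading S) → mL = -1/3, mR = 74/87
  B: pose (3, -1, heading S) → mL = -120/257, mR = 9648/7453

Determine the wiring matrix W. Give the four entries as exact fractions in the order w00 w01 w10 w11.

obs A: pose=(5,4,S) → sL=1/3, sR=15/29, mL=-1/3, mR=74/87
obs B: pose=(3,-1,S) → sL=120/257, sR=24/29, mL=-120/257, mR=9648/7453
sensor matrix S = [[1/3, 15/29], [120/257, 24/29]]; det S = 256/7453
solve [mL_A; mL_B] = S·[w00; w01] and [mR_A; mR_B] = S·[w10; w11]:
  w00 = -1, w01 = 0, w10 = 1, w11 = 1

-1 0 1 1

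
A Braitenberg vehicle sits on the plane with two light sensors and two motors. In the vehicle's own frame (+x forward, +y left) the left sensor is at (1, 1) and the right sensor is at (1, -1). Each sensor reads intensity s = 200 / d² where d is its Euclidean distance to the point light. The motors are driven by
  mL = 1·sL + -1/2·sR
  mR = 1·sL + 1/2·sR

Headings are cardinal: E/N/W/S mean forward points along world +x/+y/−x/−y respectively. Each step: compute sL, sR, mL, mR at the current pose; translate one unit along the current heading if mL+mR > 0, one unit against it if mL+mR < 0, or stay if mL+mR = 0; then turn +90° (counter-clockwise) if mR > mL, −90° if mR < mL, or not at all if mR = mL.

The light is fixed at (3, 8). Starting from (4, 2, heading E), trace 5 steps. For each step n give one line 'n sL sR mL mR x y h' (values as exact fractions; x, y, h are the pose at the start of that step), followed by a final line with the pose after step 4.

0 200/29 200/53 7700/1537 13500/1537 4 2 E
1 100/13 100/17 1050/221 2350/221 5 2 N
2 200/37 200/17 -300/629 7100/629 5 3 W
3 5 50/9 20/9 70/9 4 3 S
4 200/29 200/53 7700/1537 13500/1537 4 2 E
final 5 2 N

n=0: pose=(4,2,E); sL=200/29, sR=200/53; mL=7700/1537, mR=13500/1537; mL+mR=400/29 → advance +1; mR−mL=200/53 → turn +1·90°
n=1: pose=(5,2,N); sL=100/13, sR=100/17; mL=1050/221, mR=2350/221; mL+mR=200/13 → advance +1; mR−mL=100/17 → turn +1·90°
n=2: pose=(5,3,W); sL=200/37, sR=200/17; mL=-300/629, mR=7100/629; mL+mR=400/37 → advance +1; mR−mL=200/17 → turn +1·90°
n=3: pose=(4,3,S); sL=5, sR=50/9; mL=20/9, mR=70/9; mL+mR=10 → advance +1; mR−mL=50/9 → turn +1·90°
n=4: pose=(4,2,E); sL=200/29, sR=200/53; mL=7700/1537, mR=13500/1537; mL+mR=400/29 → advance +1; mR−mL=200/53 → turn +1·90°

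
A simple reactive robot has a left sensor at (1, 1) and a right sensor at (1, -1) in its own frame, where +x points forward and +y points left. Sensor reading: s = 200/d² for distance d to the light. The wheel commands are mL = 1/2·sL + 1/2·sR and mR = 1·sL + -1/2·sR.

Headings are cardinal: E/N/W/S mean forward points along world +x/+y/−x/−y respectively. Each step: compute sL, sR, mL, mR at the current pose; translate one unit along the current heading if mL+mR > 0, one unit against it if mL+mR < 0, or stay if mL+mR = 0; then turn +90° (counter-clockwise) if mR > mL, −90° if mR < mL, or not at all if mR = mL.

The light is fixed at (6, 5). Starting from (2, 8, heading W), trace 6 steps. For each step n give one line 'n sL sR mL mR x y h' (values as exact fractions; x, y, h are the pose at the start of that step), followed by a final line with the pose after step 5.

0 200/29 200/41 7000/1189 5300/1189 2 8 W
1 50/13 25/4 525/104 75/104 1 8 N
2 200/41 8 264/41 36/41 1 9 E
3 100/9 100/17 1300/153 1250/153 2 9 S
4 200/29 200/41 7000/1189 5300/1189 2 8 W
5 50/13 25/4 525/104 75/104 1 8 N
final 1 9 E

n=0: pose=(2,8,W); sL=200/29, sR=200/41; mL=7000/1189, mR=5300/1189; mL+mR=300/29 → advance +1; mR−mL=-1700/1189 → turn -1·90°
n=1: pose=(1,8,N); sL=50/13, sR=25/4; mL=525/104, mR=75/104; mL+mR=75/13 → advance +1; mR−mL=-225/52 → turn -1·90°
n=2: pose=(1,9,E); sL=200/41, sR=8; mL=264/41, mR=36/41; mL+mR=300/41 → advance +1; mR−mL=-228/41 → turn -1·90°
n=3: pose=(2,9,S); sL=100/9, sR=100/17; mL=1300/153, mR=1250/153; mL+mR=50/3 → advance +1; mR−mL=-50/153 → turn -1·90°
n=4: pose=(2,8,W); sL=200/29, sR=200/41; mL=7000/1189, mR=5300/1189; mL+mR=300/29 → advance +1; mR−mL=-1700/1189 → turn -1·90°
n=5: pose=(1,8,N); sL=50/13, sR=25/4; mL=525/104, mR=75/104; mL+mR=75/13 → advance +1; mR−mL=-225/52 → turn -1·90°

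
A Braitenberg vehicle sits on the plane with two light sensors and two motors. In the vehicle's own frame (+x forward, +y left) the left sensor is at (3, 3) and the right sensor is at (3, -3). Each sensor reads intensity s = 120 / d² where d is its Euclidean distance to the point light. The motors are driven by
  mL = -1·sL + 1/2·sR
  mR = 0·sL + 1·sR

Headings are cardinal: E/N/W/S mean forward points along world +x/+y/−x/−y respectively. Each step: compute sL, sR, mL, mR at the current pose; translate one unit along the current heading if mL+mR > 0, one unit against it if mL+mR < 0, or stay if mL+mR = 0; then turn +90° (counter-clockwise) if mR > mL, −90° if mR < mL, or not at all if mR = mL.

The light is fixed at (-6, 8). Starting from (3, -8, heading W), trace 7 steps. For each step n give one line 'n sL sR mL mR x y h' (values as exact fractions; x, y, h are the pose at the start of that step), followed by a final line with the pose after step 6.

n=0: pose=(3,-8,W); sL=120/397, sR=24/41; mL=-156/16277, mR=24/41; mL+mR=9372/16277 → advance +1; mR−mL=9684/16277 → turn +1·90°
n=1: pose=(2,-8,S); sL=60/241, sR=60/193; mL=-4350/46513, mR=60/193; mL+mR=10110/46513 → advance +1; mR−mL=18810/46513 → turn +1·90°
n=2: pose=(2,-9,E); sL=120/317, sR=120/521; mL=-43500/165157, mR=120/521; mL+mR=-5460/165157 → advance -1; mR−mL=81540/165157 → turn +1·90°
n=3: pose=(1,-9,N); sL=30/53, sR=15/37; mL=-1425/3922, mR=15/37; mL+mR=165/3922 → advance +1; mR−mL=3015/3922 → turn +1·90°
n=4: pose=(1,-8,W); sL=120/377, sR=24/37; mL=84/13949, mR=24/37; mL+mR=9132/13949 → advance +1; mR−mL=8964/13949 → turn +1·90°
n=5: pose=(0,-8,S); sL=60/221, sR=12/37; mL=-894/8177, mR=12/37; mL+mR=1758/8177 → advance +1; mR−mL=3546/8177 → turn +1·90°
n=6: pose=(0,-9,E); sL=120/277, sR=120/481; mL=-41100/133237, mR=120/481; mL+mR=-7860/133237 → advance -1; mR−mL=74340/133237 → turn +1·90°

0 120/397 24/41 -156/16277 24/41 3 -8 W
1 60/241 60/193 -4350/46513 60/193 2 -8 S
2 120/317 120/521 -43500/165157 120/521 2 -9 E
3 30/53 15/37 -1425/3922 15/37 1 -9 N
4 120/377 24/37 84/13949 24/37 1 -8 W
5 60/221 12/37 -894/8177 12/37 0 -8 S
6 120/277 120/481 -41100/133237 120/481 0 -9 E
final -1 -9 N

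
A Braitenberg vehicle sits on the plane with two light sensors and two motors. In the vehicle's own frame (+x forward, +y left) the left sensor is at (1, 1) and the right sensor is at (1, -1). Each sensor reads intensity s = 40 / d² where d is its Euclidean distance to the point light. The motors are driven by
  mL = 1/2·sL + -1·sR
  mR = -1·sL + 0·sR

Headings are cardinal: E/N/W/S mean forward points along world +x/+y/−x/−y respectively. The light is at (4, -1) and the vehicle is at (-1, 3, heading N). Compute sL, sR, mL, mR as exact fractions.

left sensor world pos  = (-2, 4); dL² = 61
right sensor world pos = (0, 4); dR² = 41
sL = 40/61 = 40/61
sR = 40/41 = 40/41
mL = 1/2·sL + -1·sR = -1620/2501
mR = -1·sL + 0·sR = -40/61

40/61 40/41 -1620/2501 -40/61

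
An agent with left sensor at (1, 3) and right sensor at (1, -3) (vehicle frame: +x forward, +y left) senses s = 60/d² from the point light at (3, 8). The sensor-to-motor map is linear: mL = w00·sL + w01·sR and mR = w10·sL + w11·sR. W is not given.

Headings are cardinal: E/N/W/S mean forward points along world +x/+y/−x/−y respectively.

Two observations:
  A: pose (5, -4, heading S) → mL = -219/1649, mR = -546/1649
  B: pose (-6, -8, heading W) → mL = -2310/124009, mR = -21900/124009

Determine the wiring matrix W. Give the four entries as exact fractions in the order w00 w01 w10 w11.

-1 1/2 -1/2 -1/2

obs A: pose=(5,-4,S) → sL=30/97, sR=6/17, mL=-219/1649, mR=-546/1649
obs B: pose=(-6,-8,W) → sL=60/461, sR=60/269, mL=-2310/124009, mR=-21900/124009
sensor matrix S = [[30/97, 6/17], [60/461, 60/269]]; det S = 4713120/204490841
solve [mL_A; mL_B] = S·[w00; w01] and [mR_A; mR_B] = S·[w10; w11]:
  w00 = -1, w01 = 1/2, w10 = -1/2, w11 = -1/2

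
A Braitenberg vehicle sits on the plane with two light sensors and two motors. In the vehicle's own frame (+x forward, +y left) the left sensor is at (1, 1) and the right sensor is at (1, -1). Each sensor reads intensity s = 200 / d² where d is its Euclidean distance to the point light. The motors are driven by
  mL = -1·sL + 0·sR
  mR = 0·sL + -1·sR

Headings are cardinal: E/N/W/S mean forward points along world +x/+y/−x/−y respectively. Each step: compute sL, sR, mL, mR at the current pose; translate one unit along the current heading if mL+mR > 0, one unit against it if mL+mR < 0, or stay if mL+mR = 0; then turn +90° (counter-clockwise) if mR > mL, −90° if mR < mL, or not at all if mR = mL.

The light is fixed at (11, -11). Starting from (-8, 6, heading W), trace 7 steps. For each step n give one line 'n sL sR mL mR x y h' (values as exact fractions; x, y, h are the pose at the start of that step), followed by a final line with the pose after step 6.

0 25/82 50/181 -25/82 -50/181 -8 6 W
1 40/109 200/617 -40/109 -200/617 -7 6 S
2 4/13 100/289 -4/13 -100/289 -7 7 E
3 200/613 200/689 -200/613 -200/689 -8 7 S
4 50/181 25/81 -50/181 -25/81 -8 8 E
5 40/137 40/153 -40/137 -40/153 -9 8 S
6 100/401 100/361 -100/401 -100/361 -9 9 E
final -10 9 S

n=0: pose=(-8,6,W); sL=25/82, sR=50/181; mL=-25/82, mR=-50/181; mL+mR=-8625/14842 → advance -1; mR−mL=425/14842 → turn +1·90°
n=1: pose=(-7,6,S); sL=40/109, sR=200/617; mL=-40/109, mR=-200/617; mL+mR=-46480/67253 → advance -1; mR−mL=2880/67253 → turn +1·90°
n=2: pose=(-7,7,E); sL=4/13, sR=100/289; mL=-4/13, mR=-100/289; mL+mR=-2456/3757 → advance -1; mR−mL=-144/3757 → turn -1·90°
n=3: pose=(-8,7,S); sL=200/613, sR=200/689; mL=-200/613, mR=-200/689; mL+mR=-260400/422357 → advance -1; mR−mL=15200/422357 → turn +1·90°
n=4: pose=(-8,8,E); sL=50/181, sR=25/81; mL=-50/181, mR=-25/81; mL+mR=-8575/14661 → advance -1; mR−mL=-475/14661 → turn -1·90°
n=5: pose=(-9,8,S); sL=40/137, sR=40/153; mL=-40/137, mR=-40/153; mL+mR=-11600/20961 → advance -1; mR−mL=640/20961 → turn +1·90°
n=6: pose=(-9,9,E); sL=100/401, sR=100/361; mL=-100/401, mR=-100/361; mL+mR=-76200/144761 → advance -1; mR−mL=-4000/144761 → turn -1·90°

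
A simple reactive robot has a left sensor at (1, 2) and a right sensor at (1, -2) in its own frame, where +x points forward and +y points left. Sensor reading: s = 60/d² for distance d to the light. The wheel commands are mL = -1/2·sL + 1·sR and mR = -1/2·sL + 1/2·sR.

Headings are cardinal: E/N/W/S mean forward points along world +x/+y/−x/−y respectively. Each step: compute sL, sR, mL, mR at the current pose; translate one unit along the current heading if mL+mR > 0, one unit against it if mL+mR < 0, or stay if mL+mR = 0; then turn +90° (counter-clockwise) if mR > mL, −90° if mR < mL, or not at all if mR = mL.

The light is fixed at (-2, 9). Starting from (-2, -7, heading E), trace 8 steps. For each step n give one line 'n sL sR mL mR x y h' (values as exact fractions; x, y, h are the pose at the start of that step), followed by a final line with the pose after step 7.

n=0: pose=(-2,-7,E); sL=60/197, sR=12/65; mL=414/12805, mR=-768/12805; mL+mR=-354/12805 → advance -1; mR−mL=-6/65 → turn -1·90°
n=1: pose=(-3,-7,S); sL=6/29, sR=30/149; mL=423/4321, mR=-12/4321; mL+mR=411/4321 → advance +1; mR−mL=-15/149 → turn -1·90°
n=2: pose=(-3,-8,W); sL=12/73, sR=60/229; mL=3006/16717, mR=816/16717; mL+mR=3822/16717 → advance +1; mR−mL=-30/229 → turn -1·90°
n=3: pose=(-4,-8,N); sL=15/68, sR=15/64; mL=135/1088, mR=15/2176; mL+mR=285/2176 → advance +1; mR−mL=-15/128 → turn -1·90°
n=4: pose=(-4,-7,E); sL=60/197, sR=12/65; mL=414/12805, mR=-768/12805; mL+mR=-354/12805 → advance -1; mR−mL=-6/65 → turn -1·90°
n=5: pose=(-5,-7,S); sL=6/29, sR=30/157; mL=399/4553, mR=-36/4553; mL+mR=363/4553 → advance +1; mR−mL=-15/157 → turn -1·90°
n=6: pose=(-5,-8,W); sL=60/377, sR=60/241; mL=15390/90857, mR=4080/90857; mL+mR=19470/90857 → advance +1; mR−mL=-30/241 → turn -1·90°
n=7: pose=(-6,-8,N); sL=15/73, sR=3/13; mL=243/1898, mR=12/949; mL+mR=267/1898 → advance +1; mR−mL=-3/26 → turn -1·90°

0 60/197 12/65 414/12805 -768/12805 -2 -7 E
1 6/29 30/149 423/4321 -12/4321 -3 -7 S
2 12/73 60/229 3006/16717 816/16717 -3 -8 W
3 15/68 15/64 135/1088 15/2176 -4 -8 N
4 60/197 12/65 414/12805 -768/12805 -4 -7 E
5 6/29 30/157 399/4553 -36/4553 -5 -7 S
6 60/377 60/241 15390/90857 4080/90857 -5 -8 W
7 15/73 3/13 243/1898 12/949 -6 -8 N
final -6 -7 E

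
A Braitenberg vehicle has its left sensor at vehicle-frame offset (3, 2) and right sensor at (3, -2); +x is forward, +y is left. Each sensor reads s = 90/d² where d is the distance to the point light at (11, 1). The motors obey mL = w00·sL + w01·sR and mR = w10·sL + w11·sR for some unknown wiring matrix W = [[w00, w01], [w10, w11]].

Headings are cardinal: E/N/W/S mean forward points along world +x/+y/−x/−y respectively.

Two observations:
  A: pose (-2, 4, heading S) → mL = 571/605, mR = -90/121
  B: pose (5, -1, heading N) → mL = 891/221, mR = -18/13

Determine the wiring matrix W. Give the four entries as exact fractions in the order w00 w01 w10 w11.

1 1/2 -1 0

obs A: pose=(-2,4,S) → sL=90/121, sR=2/5, mL=571/605, mR=-90/121
obs B: pose=(5,-1,N) → sL=18/13, sR=90/17, mL=891/221, mR=-18/13
sensor matrix S = [[90/121, 2/5], [18/13, 90/17]]; det S = 452448/133705
solve [mL_A; mL_B] = S·[w00; w01] and [mR_A; mR_B] = S·[w10; w11]:
  w00 = 1, w01 = 1/2, w10 = -1, w11 = 0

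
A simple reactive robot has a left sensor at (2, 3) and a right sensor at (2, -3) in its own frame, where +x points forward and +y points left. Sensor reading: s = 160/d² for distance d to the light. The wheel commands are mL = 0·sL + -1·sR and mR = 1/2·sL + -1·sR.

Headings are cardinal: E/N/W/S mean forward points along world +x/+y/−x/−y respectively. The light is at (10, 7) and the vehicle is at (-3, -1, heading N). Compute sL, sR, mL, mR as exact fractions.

40/73 20/17 -20/17 -1120/1241

left sensor world pos  = (-6, 1); dL² = 292
right sensor world pos = (0, 1); dR² = 136
sL = 160/292 = 40/73
sR = 160/136 = 20/17
mL = 0·sL + -1·sR = -20/17
mR = 1/2·sL + -1·sR = -1120/1241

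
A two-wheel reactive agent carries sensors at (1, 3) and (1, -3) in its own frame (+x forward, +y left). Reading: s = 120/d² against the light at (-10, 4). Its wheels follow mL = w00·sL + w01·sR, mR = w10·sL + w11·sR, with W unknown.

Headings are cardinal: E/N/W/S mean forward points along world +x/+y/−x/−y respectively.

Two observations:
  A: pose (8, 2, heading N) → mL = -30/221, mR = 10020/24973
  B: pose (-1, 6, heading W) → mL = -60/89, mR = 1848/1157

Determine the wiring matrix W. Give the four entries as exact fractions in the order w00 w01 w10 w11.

0 -1/2 1/2 1/2

obs A: pose=(8,2,N) → sL=60/113, sR=60/221, mL=-30/221, mR=10020/24973
obs B: pose=(-1,6,W) → sL=24/13, sR=120/89, mL=-60/89, mR=1848/1157
sensor matrix S = [[60/113, 60/221], [24/13, 120/89]]; det S = 6203520/28893761
solve [mL_A; mL_B] = S·[w00; w01] and [mR_A; mR_B] = S·[w10; w11]:
  w00 = 0, w01 = -1/2, w10 = 1/2, w11 = 1/2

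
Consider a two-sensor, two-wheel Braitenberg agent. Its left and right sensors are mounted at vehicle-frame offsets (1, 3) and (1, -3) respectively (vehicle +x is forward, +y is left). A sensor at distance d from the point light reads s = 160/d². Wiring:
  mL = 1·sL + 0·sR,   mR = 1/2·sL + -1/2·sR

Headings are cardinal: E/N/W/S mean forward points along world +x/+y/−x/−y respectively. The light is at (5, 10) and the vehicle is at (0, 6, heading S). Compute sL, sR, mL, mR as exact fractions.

left sensor world pos  = (3, 5); dL² = 29
right sensor world pos = (-3, 5); dR² = 89
sL = 160/29 = 160/29
sR = 160/89 = 160/89
mL = 1·sL + 0·sR = 160/29
mR = 1/2·sL + -1/2·sR = 4800/2581

160/29 160/89 160/29 4800/2581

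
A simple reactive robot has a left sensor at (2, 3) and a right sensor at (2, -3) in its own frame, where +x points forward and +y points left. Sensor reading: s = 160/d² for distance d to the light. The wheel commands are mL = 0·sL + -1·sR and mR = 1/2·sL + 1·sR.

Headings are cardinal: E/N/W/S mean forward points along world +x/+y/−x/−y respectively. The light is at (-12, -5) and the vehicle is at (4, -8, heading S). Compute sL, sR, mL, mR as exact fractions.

left sensor world pos  = (7, -10); dL² = 386
right sensor world pos = (1, -10); dR² = 194
sL = 160/386 = 80/193
sR = 160/194 = 80/97
mL = 0·sL + -1·sR = -80/97
mR = 1/2·sL + 1·sR = 19320/18721

80/193 80/97 -80/97 19320/18721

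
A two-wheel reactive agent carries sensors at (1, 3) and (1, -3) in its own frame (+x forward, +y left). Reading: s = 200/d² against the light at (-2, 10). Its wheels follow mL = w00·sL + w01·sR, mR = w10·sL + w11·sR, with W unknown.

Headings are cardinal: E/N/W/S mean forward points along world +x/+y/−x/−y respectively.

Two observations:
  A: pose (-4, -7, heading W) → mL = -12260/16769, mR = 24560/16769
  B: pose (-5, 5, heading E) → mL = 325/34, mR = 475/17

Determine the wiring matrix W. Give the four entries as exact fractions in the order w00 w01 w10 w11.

obs A: pose=(-4,-7,W) → sL=200/409, sR=40/41, mL=-12260/16769, mR=24560/16769
obs B: pose=(-5,5,E) → sL=25, sR=50/17, mL=325/34, mR=475/17
sensor matrix S = [[200/409, 40/41], [25, 50/17]]; det S = -6543000/285073
solve [mL_A; mL_B] = S·[w00; w01] and [mR_A; mR_B] = S·[w10; w11]:
  w00 = 1/2, w01 = -1, w10 = 1, w11 = 1

1/2 -1 1 1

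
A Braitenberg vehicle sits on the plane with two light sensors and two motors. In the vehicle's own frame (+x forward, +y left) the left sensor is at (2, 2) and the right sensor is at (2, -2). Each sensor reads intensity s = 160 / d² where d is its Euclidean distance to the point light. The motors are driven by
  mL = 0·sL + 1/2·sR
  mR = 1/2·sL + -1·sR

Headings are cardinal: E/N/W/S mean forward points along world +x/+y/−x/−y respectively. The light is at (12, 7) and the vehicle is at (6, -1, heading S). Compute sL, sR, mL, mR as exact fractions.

40/29 40/41 20/41 -340/1189

left sensor world pos  = (8, -3); dL² = 116
right sensor world pos = (4, -3); dR² = 164
sL = 160/116 = 40/29
sR = 160/164 = 40/41
mL = 0·sL + 1/2·sR = 20/41
mR = 1/2·sL + -1·sR = -340/1189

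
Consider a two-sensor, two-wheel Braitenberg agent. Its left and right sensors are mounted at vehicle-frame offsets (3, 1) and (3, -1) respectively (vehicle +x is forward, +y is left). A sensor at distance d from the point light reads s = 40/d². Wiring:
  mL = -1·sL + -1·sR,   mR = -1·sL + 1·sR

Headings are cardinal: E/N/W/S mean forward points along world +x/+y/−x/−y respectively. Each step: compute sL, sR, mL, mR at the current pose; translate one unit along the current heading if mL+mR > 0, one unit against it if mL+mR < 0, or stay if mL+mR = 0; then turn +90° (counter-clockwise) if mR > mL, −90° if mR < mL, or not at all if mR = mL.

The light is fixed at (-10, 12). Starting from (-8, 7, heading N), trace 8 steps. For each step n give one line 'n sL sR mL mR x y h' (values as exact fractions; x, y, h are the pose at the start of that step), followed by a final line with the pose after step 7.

n=0: pose=(-8,7,N); sL=8, sR=40/13; mL=-144/13, mR=-64/13; mL+mR=-16 → advance -1; mR−mL=80/13 → turn +1·90°
n=1: pose=(-8,6,W); sL=4/5, sR=20/13; mL=-152/65, mR=48/65; mL+mR=-8/5 → advance -1; mR−mL=40/13 → turn +1·90°
n=2: pose=(-7,6,S); sL=40/97, sR=8/17; mL=-1456/1649, mR=96/1649; mL+mR=-80/97 → advance -1; mR−mL=16/17 → turn +1·90°
n=3: pose=(-7,7,E); sL=10/13, sR=5/9; mL=-155/117, mR=-25/117; mL+mR=-20/13 → advance -1; mR−mL=10/9 → turn +1·90°
n=4: pose=(-8,7,N); sL=8, sR=40/13; mL=-144/13, mR=-64/13; mL+mR=-16 → advance -1; mR−mL=80/13 → turn +1·90°
n=5: pose=(-8,6,W); sL=4/5, sR=20/13; mL=-152/65, mR=48/65; mL+mR=-8/5 → advance -1; mR−mL=40/13 → turn +1·90°
n=6: pose=(-7,6,S); sL=40/97, sR=8/17; mL=-1456/1649, mR=96/1649; mL+mR=-80/97 → advance -1; mR−mL=16/17 → turn +1·90°
n=7: pose=(-7,7,E); sL=10/13, sR=5/9; mL=-155/117, mR=-25/117; mL+mR=-20/13 → advance -1; mR−mL=10/9 → turn +1·90°

0 8 40/13 -144/13 -64/13 -8 7 N
1 4/5 20/13 -152/65 48/65 -8 6 W
2 40/97 8/17 -1456/1649 96/1649 -7 6 S
3 10/13 5/9 -155/117 -25/117 -7 7 E
4 8 40/13 -144/13 -64/13 -8 7 N
5 4/5 20/13 -152/65 48/65 -8 6 W
6 40/97 8/17 -1456/1649 96/1649 -7 6 S
7 10/13 5/9 -155/117 -25/117 -7 7 E
final -8 7 N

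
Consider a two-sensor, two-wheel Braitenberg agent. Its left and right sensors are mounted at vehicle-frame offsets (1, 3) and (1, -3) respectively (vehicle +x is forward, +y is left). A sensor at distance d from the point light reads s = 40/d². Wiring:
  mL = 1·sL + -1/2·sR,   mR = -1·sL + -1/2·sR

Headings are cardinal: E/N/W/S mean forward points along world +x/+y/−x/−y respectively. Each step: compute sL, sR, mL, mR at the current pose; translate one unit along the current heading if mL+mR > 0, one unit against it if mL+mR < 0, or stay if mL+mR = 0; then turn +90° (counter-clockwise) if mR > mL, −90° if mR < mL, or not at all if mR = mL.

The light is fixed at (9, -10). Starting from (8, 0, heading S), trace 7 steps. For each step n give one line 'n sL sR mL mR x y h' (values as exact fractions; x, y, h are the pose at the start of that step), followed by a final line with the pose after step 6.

n=0: pose=(8,0,S); sL=8/17, sR=40/97; mL=436/1649, mR=-1116/1649; mL+mR=-40/97 → advance -1; mR−mL=-16/17 → turn -1·90°
n=1: pose=(8,1,W); sL=10/17, sR=1/5; mL=83/170, mR=-117/170; mL+mR=-1/5 → advance -1; mR−mL=-20/17 → turn -1·90°
n=2: pose=(9,1,N); sL=40/153, sR=40/153; mL=20/153, mR=-20/51; mL+mR=-40/153 → advance -1; mR−mL=-80/153 → turn -1·90°
n=3: pose=(9,0,E); sL=4/17, sR=4/5; mL=-14/85, mR=-54/85; mL+mR=-4/5 → advance -1; mR−mL=-8/17 → turn -1·90°
n=4: pose=(8,0,S); sL=8/17, sR=40/97; mL=436/1649, mR=-1116/1649; mL+mR=-40/97 → advance -1; mR−mL=-16/17 → turn -1·90°
n=5: pose=(8,1,W); sL=10/17, sR=1/5; mL=83/170, mR=-117/170; mL+mR=-1/5 → advance -1; mR−mL=-20/17 → turn -1·90°
n=6: pose=(9,1,N); sL=40/153, sR=40/153; mL=20/153, mR=-20/51; mL+mR=-40/153 → advance -1; mR−mL=-80/153 → turn -1·90°

0 8/17 40/97 436/1649 -1116/1649 8 0 S
1 10/17 1/5 83/170 -117/170 8 1 W
2 40/153 40/153 20/153 -20/51 9 1 N
3 4/17 4/5 -14/85 -54/85 9 0 E
4 8/17 40/97 436/1649 -1116/1649 8 0 S
5 10/17 1/5 83/170 -117/170 8 1 W
6 40/153 40/153 20/153 -20/51 9 1 N
final 9 0 E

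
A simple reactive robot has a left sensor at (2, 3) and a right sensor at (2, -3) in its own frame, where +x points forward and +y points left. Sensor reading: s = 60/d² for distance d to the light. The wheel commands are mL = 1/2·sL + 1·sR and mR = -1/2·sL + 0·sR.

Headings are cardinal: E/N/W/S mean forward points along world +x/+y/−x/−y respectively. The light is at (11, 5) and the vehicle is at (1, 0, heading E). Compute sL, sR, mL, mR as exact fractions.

15/17 15/32 495/544 -15/34

left sensor world pos  = (3, 3); dL² = 68
right sensor world pos = (3, -3); dR² = 128
sL = 60/68 = 15/17
sR = 60/128 = 15/32
mL = 1/2·sL + 1·sR = 495/544
mR = -1/2·sL + 0·sR = -15/34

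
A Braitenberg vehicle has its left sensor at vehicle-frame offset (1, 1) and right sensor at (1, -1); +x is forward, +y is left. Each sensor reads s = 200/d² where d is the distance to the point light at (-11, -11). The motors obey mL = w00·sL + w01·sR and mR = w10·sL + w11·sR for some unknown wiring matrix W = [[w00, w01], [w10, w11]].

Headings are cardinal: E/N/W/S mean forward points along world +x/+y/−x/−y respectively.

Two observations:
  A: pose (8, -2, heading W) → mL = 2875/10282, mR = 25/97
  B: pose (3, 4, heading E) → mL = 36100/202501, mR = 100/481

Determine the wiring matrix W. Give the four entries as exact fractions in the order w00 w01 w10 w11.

obs A: pose=(8,-2,W) → sL=50/97, sR=25/53, mL=2875/10282, mR=25/97
obs B: pose=(3,4,E) → sL=200/481, sR=200/421, mL=36100/202501, mR=100/481
sensor matrix S = [[50/97, 25/53], [200/481, 200/421]]; det S = 50745000/1041057641
solve [mL_A; mL_B] = S·[w00; w01] and [mR_A; mR_B] = S·[w10; w11]:
  w00 = 1, w01 = -1/2, w10 = 1/2, w11 = 0

1 -1/2 1/2 0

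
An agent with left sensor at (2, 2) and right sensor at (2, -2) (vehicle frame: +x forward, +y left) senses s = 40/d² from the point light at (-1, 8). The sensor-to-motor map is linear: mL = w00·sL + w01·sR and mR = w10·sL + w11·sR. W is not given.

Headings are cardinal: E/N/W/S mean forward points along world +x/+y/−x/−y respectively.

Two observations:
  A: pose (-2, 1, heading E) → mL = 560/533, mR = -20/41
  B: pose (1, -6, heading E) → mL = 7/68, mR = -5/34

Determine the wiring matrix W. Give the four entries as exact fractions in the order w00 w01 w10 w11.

1 -1 0 -1

obs A: pose=(-2,1,E) → sL=20/13, sR=20/41, mL=560/533, mR=-20/41
obs B: pose=(1,-6,E) → sL=1/4, sR=5/34, mL=7/68, mR=-5/34
sensor matrix S = [[20/13, 20/41], [1/4, 5/34]]; det S = 945/9061
solve [mL_A; mL_B] = S·[w00; w01] and [mR_A; mR_B] = S·[w10; w11]:
  w00 = 1, w01 = -1, w10 = 0, w11 = -1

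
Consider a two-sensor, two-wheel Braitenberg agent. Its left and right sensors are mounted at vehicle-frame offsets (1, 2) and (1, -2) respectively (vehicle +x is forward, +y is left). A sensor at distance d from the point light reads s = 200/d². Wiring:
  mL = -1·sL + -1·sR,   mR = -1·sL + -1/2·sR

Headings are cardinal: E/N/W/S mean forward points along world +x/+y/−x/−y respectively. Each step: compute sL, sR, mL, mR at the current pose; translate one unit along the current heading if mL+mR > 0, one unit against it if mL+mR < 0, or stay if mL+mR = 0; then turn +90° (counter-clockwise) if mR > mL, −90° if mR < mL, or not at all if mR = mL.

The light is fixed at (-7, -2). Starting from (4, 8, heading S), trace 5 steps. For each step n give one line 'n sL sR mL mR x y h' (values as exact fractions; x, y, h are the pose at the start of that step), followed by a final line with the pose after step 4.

0 4/5 100/81 -824/405 -574/405 4 8 S
1 200/313 8/9 -4304/2817 -3052/2817 4 9 E
2 25/26 25/36 -775/468 -1225/936 3 9 N
3 40/29 8/9 -592/261 -476/261 3 8 W
4 4/5 100/81 -824/405 -574/405 4 8 S
final 4 9 E

n=0: pose=(4,8,S); sL=4/5, sR=100/81; mL=-824/405, mR=-574/405; mL+mR=-466/135 → advance -1; mR−mL=50/81 → turn +1·90°
n=1: pose=(4,9,E); sL=200/313, sR=8/9; mL=-4304/2817, mR=-3052/2817; mL+mR=-2452/939 → advance -1; mR−mL=4/9 → turn +1·90°
n=2: pose=(3,9,N); sL=25/26, sR=25/36; mL=-775/468, mR=-1225/936; mL+mR=-925/312 → advance -1; mR−mL=25/72 → turn +1·90°
n=3: pose=(3,8,W); sL=40/29, sR=8/9; mL=-592/261, mR=-476/261; mL+mR=-356/87 → advance -1; mR−mL=4/9 → turn +1·90°
n=4: pose=(4,8,S); sL=4/5, sR=100/81; mL=-824/405, mR=-574/405; mL+mR=-466/135 → advance -1; mR−mL=50/81 → turn +1·90°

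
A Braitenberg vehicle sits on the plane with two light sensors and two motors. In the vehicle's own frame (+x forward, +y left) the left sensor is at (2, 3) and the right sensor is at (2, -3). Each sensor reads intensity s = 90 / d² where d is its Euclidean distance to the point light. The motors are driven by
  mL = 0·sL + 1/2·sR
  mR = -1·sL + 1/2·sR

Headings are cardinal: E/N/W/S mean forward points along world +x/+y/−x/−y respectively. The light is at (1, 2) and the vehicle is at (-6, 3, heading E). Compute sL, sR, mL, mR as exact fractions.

left sensor world pos  = (-4, 6); dL² = 41
right sensor world pos = (-4, 0); dR² = 29
sL = 90/41 = 90/41
sR = 90/29 = 90/29
mL = 0·sL + 1/2·sR = 45/29
mR = -1·sL + 1/2·sR = -765/1189

90/41 90/29 45/29 -765/1189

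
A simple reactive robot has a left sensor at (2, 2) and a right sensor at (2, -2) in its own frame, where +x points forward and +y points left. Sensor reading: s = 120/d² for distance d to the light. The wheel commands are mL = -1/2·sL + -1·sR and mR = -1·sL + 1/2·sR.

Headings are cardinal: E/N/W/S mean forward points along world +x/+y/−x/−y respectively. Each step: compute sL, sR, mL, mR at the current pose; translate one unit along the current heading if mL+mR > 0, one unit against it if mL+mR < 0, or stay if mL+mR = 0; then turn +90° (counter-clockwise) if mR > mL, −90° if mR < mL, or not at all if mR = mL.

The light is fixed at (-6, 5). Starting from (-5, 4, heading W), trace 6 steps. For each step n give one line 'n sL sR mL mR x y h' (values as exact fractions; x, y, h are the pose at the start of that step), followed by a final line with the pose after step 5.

n=0: pose=(-5,4,W); sL=12, sR=60; mL=-66, mR=18; mL+mR=-48 → advance -1; mR−mL=84 → turn +1·90°
n=1: pose=(-4,4,S); sL=24/5, sR=40/3; mL=-236/15, mR=28/15; mL+mR=-208/15 → advance -1; mR−mL=88/5 → turn +1·90°
n=2: pose=(-4,5,E); sL=6, sR=6; mL=-9, mR=-3; mL+mR=-12 → advance -1; mR−mL=6 → turn +1·90°
n=3: pose=(-5,5,N); sL=24, sR=120/13; mL=-276/13, mR=-252/13; mL+mR=-528/13 → advance -1; mR−mL=24/13 → turn +1·90°
n=4: pose=(-5,4,W); sL=12, sR=60; mL=-66, mR=18; mL+mR=-48 → advance -1; mR−mL=84 → turn +1·90°
n=5: pose=(-4,4,S); sL=24/5, sR=40/3; mL=-236/15, mR=28/15; mL+mR=-208/15 → advance -1; mR−mL=88/5 → turn +1·90°

0 12 60 -66 18 -5 4 W
1 24/5 40/3 -236/15 28/15 -4 4 S
2 6 6 -9 -3 -4 5 E
3 24 120/13 -276/13 -252/13 -5 5 N
4 12 60 -66 18 -5 4 W
5 24/5 40/3 -236/15 28/15 -4 4 S
final -4 5 E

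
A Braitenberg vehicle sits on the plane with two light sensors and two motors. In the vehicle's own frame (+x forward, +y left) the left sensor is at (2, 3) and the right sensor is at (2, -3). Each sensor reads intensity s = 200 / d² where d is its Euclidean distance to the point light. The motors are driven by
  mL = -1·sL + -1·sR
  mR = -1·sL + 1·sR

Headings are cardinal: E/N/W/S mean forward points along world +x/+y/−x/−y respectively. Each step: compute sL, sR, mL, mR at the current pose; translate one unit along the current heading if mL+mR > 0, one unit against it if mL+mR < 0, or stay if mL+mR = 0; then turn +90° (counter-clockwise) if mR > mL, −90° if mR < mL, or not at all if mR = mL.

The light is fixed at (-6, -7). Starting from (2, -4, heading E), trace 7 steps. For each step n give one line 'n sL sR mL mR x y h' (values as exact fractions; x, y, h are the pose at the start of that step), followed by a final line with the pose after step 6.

n=0: pose=(2,-4,E); sL=25/17, sR=2; mL=-59/17, mR=9/17; mL+mR=-50/17 → advance -1; mR−mL=4 → turn +1·90°
n=1: pose=(1,-4,N); sL=200/41, sR=8/5; mL=-1328/205, mR=-672/205; mL+mR=-400/41 → advance -1; mR−mL=16/5 → turn +1·90°
n=2: pose=(1,-5,W); sL=100/13, sR=4; mL=-152/13, mR=-48/13; mL+mR=-200/13 → advance -1; mR−mL=8 → turn +1·90°
n=3: pose=(2,-5,S); sL=200/121, sR=8; mL=-1168/121, mR=768/121; mL+mR=-400/121 → advance -1; mR−mL=16 → turn +1·90°
n=4: pose=(2,-4,E); sL=25/17, sR=2; mL=-59/17, mR=9/17; mL+mR=-50/17 → advance -1; mR−mL=4 → turn +1·90°
n=5: pose=(1,-4,N); sL=200/41, sR=8/5; mL=-1328/205, mR=-672/205; mL+mR=-400/41 → advance -1; mR−mL=16/5 → turn +1·90°
n=6: pose=(1,-5,W); sL=100/13, sR=4; mL=-152/13, mR=-48/13; mL+mR=-200/13 → advance -1; mR−mL=8 → turn +1·90°

0 25/17 2 -59/17 9/17 2 -4 E
1 200/41 8/5 -1328/205 -672/205 1 -4 N
2 100/13 4 -152/13 -48/13 1 -5 W
3 200/121 8 -1168/121 768/121 2 -5 S
4 25/17 2 -59/17 9/17 2 -4 E
5 200/41 8/5 -1328/205 -672/205 1 -4 N
6 100/13 4 -152/13 -48/13 1 -5 W
final 2 -5 S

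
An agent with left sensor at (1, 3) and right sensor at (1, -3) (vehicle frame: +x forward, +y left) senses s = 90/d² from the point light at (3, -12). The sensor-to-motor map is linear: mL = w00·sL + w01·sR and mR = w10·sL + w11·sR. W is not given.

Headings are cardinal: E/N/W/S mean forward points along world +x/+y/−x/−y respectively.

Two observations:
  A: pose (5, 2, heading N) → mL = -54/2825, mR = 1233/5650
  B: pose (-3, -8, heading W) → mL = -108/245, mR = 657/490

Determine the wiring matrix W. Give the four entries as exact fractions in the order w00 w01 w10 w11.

-1/2 1/2 1 -1/2

obs A: pose=(5,2,N) → sL=45/113, sR=9/25, mL=-54/2825, mR=1233/5650
obs B: pose=(-3,-8,W) → sL=9/5, sR=45/49, mL=-108/245, mR=657/490
sensor matrix S = [[45/113, 9/25], [9/5, 45/49]]; det S = -195372/692125
solve [mL_A; mL_B] = S·[w00; w01] and [mR_A; mR_B] = S·[w10; w11]:
  w00 = -1/2, w01 = 1/2, w10 = 1, w11 = -1/2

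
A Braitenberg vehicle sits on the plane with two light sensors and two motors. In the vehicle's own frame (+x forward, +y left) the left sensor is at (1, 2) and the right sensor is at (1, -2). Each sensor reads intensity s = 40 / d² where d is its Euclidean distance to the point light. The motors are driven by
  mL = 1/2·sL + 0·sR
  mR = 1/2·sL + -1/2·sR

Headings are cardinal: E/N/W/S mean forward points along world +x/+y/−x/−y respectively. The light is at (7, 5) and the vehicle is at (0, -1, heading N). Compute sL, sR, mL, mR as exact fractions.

left sensor world pos  = (-2, 0); dL² = 106
right sensor world pos = (2, 0); dR² = 50
sL = 40/106 = 20/53
sR = 40/50 = 4/5
mL = 1/2·sL + 0·sR = 10/53
mR = 1/2·sL + -1/2·sR = -56/265

20/53 4/5 10/53 -56/265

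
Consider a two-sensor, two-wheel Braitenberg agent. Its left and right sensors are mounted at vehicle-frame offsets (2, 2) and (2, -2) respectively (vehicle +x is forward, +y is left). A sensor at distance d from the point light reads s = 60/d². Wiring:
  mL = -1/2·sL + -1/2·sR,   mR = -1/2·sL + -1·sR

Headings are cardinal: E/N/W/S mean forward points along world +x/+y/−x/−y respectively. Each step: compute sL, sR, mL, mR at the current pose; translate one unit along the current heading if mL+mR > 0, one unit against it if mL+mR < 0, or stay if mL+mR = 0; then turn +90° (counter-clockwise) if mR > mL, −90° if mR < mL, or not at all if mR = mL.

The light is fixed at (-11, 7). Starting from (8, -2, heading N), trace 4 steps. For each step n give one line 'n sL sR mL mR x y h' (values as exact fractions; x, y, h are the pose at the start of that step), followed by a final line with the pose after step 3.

0 30/169 6/49 -1242/8281 -1749/8281 8 -2 N
1 12/101 4/39 -436/3939 -638/3939 8 -3 E
2 15/136 3/20 -177/1360 -279/1360 7 -3 S
3 60/377 12/61 -4092/22997 -6354/22997 7 -2 W
final 8 -2 N

n=0: pose=(8,-2,N); sL=30/169, sR=6/49; mL=-1242/8281, mR=-1749/8281; mL+mR=-2991/8281 → advance -1; mR−mL=-3/49 → turn -1·90°
n=1: pose=(8,-3,E); sL=12/101, sR=4/39; mL=-436/3939, mR=-638/3939; mL+mR=-358/1313 → advance -1; mR−mL=-2/39 → turn -1·90°
n=2: pose=(7,-3,S); sL=15/136, sR=3/20; mL=-177/1360, mR=-279/1360; mL+mR=-57/170 → advance -1; mR−mL=-3/40 → turn -1·90°
n=3: pose=(7,-2,W); sL=60/377, sR=12/61; mL=-4092/22997, mR=-6354/22997; mL+mR=-10446/22997 → advance -1; mR−mL=-6/61 → turn -1·90°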